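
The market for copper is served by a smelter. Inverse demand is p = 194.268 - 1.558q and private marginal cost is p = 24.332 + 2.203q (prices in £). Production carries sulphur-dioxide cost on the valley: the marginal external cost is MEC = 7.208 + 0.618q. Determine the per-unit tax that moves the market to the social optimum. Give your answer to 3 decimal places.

tax = £30.173 per unit

Social marginal cost = private MC + MEC = 31.540 + 2.821q.
Set SMC = demand: 31.540 + 2.821q = 194.268 - 1.558q → q* = 37.1610.
The Pigouvian tax equals MEC at q*: 7.208 + 0.618×37.1610 = 30.1735.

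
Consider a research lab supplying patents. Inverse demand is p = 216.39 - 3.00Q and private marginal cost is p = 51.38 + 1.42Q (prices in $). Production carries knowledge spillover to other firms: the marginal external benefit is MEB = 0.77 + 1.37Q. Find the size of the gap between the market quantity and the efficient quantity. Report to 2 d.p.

Market equilibrium (private): 51.38 + 1.42Q = 216.39 - 3.00Q → Q_m = 37.3326.
Social marginal cost = private MC − MEB = 50.61 + 0.05Q.
Set SMC = demand: 50.61 + 0.05Q = 216.39 - 3.00Q → Q* = 54.3541.
Gap = |37.3326 − 54.3541| = 17.0215.

17.02 units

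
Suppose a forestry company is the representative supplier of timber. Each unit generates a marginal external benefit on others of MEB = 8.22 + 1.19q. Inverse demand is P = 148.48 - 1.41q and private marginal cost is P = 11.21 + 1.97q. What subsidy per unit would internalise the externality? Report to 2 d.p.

subsidy = 87.28 per unit

Social marginal cost = private MC − MEB = 2.99 + 0.78q.
Set SMC = demand: 2.99 + 0.78q = 148.48 - 1.41q → q* = 66.4338.
The Pigouvian subsidy equals MEB at q*: 8.22 + 1.19×66.4338 = 87.2762.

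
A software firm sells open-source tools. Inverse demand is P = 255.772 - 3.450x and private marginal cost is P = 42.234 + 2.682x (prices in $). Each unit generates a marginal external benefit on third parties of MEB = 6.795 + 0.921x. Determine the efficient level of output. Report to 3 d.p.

Social marginal cost = private MC − MEB = 35.439 + 1.761x.
Set SMC = demand: 35.439 + 1.761x = 255.772 - 3.450x → x* = 42.2823.

x* = 42.282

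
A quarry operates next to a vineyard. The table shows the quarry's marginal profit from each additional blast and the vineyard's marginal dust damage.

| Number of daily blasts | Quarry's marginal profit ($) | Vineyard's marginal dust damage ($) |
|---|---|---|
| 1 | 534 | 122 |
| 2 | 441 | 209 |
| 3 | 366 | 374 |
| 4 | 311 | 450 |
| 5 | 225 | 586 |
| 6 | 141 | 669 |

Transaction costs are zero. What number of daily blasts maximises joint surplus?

2

Bargaining reaches the level where marginal profit last exceeds marginal dust damage.
That holds through level 2 (441 ≥ 209) but not at 3 (366 < 374).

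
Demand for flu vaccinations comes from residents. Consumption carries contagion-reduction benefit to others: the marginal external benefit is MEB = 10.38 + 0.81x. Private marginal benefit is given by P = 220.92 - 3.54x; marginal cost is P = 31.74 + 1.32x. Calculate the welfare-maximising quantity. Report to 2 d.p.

x* = 49.27

Social marginal benefit = demand + MEB = 231.30 - 2.73x.
Set SMB = MC: 231.30 - 2.73x = 31.74 + 1.32x → x* = 49.2741.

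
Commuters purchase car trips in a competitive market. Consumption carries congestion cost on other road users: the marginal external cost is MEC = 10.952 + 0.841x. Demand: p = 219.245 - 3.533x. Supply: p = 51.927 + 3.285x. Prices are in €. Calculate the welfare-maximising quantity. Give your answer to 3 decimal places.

x* = 20.416

Social marginal benefit = demand − MEC = 208.293 - 4.374x.
Set SMB = MC: 208.293 - 4.374x = 51.927 + 3.285x → x* = 20.4160.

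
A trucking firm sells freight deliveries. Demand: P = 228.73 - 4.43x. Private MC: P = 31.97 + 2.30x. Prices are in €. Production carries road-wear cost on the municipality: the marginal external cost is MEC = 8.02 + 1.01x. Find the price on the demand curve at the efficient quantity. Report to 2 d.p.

Social marginal cost = private MC + MEC = 39.99 + 3.31x.
Set SMC = demand: 39.99 + 3.31x = 228.73 - 4.43x → x* = 24.3850.
Consumer price on the demand curve at x*: 228.73 − 4.43×24.3850 = 120.7045.

P = €120.70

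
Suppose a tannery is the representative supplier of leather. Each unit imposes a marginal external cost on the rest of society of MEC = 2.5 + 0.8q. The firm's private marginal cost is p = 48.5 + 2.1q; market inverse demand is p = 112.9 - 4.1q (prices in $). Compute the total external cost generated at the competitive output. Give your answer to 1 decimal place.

Market equilibrium (private): 48.5 + 2.1q = 112.9 - 4.1q → q_m = 10.3871.
Total external cost = ∫₀^{q_m} (2.5 + 0.8q) dq = 2.5×10.3871 + ½×0.8×10.3871² = 69.1245.

$69.1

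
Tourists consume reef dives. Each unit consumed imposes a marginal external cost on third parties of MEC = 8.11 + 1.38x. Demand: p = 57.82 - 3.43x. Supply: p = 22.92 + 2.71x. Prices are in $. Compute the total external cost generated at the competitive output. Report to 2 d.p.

$68.39

Market equilibrium (private): 22.92 + 2.71x = 57.82 - 3.43x → x_m = 5.6840.
Total external cost = ∫₀^{x_m} (8.11 + 1.38x) dx = 8.11×5.6840 + ½×1.38×5.6840² = 68.3897.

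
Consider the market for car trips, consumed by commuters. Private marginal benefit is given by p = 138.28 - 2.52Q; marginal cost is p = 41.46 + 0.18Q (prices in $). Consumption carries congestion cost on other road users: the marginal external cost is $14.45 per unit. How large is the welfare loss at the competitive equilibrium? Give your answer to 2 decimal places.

DWL = $38.67

Market equilibrium (private): 41.46 + 0.18Q = 138.28 - 2.52Q → Q_m = 35.8593.
Social marginal benefit = demand − MEC = 123.83 - 2.52Q.
Set SMB = MC: 123.83 - 2.52Q = 41.46 + 0.18Q → Q* = 30.5074.
The welfare-loss triangle has base |Q_m − Q*| and height MEC(Q_m) (the vertical gap between SMB and MC is zero at Q* and MEC at Q_m).
DWL = ½ × 5.3519 × 14.4500 = 38.6675.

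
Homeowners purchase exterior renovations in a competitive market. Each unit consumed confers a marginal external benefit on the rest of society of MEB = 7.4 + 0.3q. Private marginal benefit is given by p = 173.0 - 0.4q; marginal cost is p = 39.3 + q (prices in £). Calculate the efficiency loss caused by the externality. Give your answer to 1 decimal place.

DWL = £590.7

Market equilibrium (private): 39.3 + q = 173.0 - 0.4q → q_m = 95.5000.
Social marginal benefit = demand + MEB = 180.4 - 0.1q.
Set SMB = MC: 180.4 - 0.1q = 39.3 + q → q* = 128.2727.
The welfare-loss triangle has base |q_m − q*| and height MEB(q_m) (the vertical gap between SMB and MC is zero at q* and MEB at q_m).
DWL = ½ × 32.7727 × 36.0500 = 590.7279.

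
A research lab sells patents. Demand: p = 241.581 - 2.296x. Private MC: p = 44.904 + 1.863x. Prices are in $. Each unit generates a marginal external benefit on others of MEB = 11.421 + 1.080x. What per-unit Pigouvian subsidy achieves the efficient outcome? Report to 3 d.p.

subsidy = $84.414 per unit

Social marginal cost = private MC − MEB = 33.483 + 0.783x.
Set SMC = demand: 33.483 + 0.783x = 241.581 - 2.296x → x* = 67.5862.
The Pigouvian subsidy equals MEB at x*: 11.421 + 1.080×67.5862 = 84.4141.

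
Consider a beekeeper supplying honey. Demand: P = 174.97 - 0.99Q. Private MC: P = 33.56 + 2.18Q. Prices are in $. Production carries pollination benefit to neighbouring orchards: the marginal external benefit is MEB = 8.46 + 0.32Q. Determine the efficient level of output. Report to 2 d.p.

Q* = 52.59

Social marginal cost = private MC − MEB = 25.10 + 1.86Q.
Set SMC = demand: 25.10 + 1.86Q = 174.97 - 0.99Q → Q* = 52.5860.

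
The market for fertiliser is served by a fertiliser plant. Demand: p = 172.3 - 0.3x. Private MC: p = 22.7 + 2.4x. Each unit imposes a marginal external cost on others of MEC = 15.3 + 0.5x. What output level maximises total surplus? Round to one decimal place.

Social marginal cost = private MC + MEC = 38.0 + 2.9x.
Set SMC = demand: 38.0 + 2.9x = 172.3 - 0.3x → x* = 41.9688.

x* = 42.0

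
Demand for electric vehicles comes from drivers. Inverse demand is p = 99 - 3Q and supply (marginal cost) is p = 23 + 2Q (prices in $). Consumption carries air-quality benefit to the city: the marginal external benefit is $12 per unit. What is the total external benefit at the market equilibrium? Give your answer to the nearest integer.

$182

Market equilibrium (private): 23 + 2Q = 99 - 3Q → Q_m = 15.2000.
Total external benefit = MEB × Q_m = 12 × 15.2000 = 182.4000.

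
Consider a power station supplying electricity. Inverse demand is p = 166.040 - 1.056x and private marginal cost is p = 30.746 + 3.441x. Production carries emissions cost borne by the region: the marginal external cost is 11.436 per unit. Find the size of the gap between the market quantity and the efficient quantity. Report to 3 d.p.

Market equilibrium (private): 30.746 + 3.441x = 166.040 - 1.056x → x_m = 30.0854.
Social marginal cost = private MC + MEC = 42.182 + 3.441x.
Set SMC = demand: 42.182 + 3.441x = 166.040 - 1.056x → x* = 27.5424.
Gap = |30.0854 − 27.5424| = 2.5430.

2.543 units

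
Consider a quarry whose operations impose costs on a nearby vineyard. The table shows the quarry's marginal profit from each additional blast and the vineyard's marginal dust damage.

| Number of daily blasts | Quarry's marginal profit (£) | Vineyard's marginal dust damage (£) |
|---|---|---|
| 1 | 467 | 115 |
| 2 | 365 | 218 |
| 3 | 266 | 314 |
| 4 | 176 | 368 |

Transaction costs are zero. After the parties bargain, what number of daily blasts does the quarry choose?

Bargaining reaches the level where marginal profit last exceeds marginal dust damage.
That holds through level 2 (365 ≥ 218) but not at 3 (266 < 314).

2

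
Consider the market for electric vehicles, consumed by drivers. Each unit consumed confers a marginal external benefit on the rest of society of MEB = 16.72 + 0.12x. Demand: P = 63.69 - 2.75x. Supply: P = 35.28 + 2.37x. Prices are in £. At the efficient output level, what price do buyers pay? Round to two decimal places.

P = £38.87

Social marginal benefit = demand + MEB = 80.41 - 2.63x.
Set SMB = MC: 80.41 - 2.63x = 35.28 + 2.37x → x* = 9.0260.
Consumer price on the demand curve at x*: 63.69 − 2.75×9.0260 = 38.8685.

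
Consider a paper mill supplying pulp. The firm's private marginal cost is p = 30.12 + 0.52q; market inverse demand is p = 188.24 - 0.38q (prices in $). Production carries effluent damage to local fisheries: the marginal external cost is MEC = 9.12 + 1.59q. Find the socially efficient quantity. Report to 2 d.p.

Social marginal cost = private MC + MEC = 39.24 + 2.11q.
Set SMC = demand: 39.24 + 2.11q = 188.24 - 0.38q → q* = 59.8394.

q* = 59.84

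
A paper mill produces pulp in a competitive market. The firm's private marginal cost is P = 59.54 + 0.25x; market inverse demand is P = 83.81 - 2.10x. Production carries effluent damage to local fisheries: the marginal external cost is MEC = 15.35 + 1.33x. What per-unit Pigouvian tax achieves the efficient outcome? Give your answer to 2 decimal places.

Social marginal cost = private MC + MEC = 74.89 + 1.58x.
Set SMC = demand: 74.89 + 1.58x = 83.81 - 2.10x → x* = 2.4239.
The Pigouvian tax equals MEC at x*: 15.35 + 1.33×2.4239 = 18.5738.

tax = 18.57 per unit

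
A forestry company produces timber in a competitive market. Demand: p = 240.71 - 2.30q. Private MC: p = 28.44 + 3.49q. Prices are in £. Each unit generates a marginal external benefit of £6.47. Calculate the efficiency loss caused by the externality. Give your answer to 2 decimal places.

DWL = £3.61

Market equilibrium (private): 28.44 + 3.49q = 240.71 - 2.30q → q_m = 36.6615.
Social marginal cost = private MC − MEB = 21.97 + 3.49q.
Set SMC = demand: 21.97 + 3.49q = 240.71 - 2.30q → q* = 37.7789.
Between q* and q_m the wedge demand − SMC runs linearly from 0 to MEB(q_m), so the loss is a triangle.
DWL = ½ × 1.1174 × 6.4700 = 3.6148.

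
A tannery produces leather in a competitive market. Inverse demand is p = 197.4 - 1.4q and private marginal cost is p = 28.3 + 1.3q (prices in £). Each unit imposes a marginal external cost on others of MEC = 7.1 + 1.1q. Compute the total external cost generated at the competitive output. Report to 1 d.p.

£2602.0

Market equilibrium (private): 28.3 + 1.3q = 197.4 - 1.4q → q_m = 62.6296.
Total external cost = ∫₀^{q_m} (7.1 + 1.1q) dq = 7.1×62.6296 + ½×1.1×62.6296² = 2602.0269.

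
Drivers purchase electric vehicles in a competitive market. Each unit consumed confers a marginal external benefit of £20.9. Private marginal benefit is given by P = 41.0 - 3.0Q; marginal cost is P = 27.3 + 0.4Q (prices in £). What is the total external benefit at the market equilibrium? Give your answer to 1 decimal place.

Market equilibrium (private): 27.3 + 0.4Q = 41.0 - 3.0Q → Q_m = 4.0294.
Total external benefit = MEB × Q_m = 20.9 × 4.0294 = 84.2145.

£84.2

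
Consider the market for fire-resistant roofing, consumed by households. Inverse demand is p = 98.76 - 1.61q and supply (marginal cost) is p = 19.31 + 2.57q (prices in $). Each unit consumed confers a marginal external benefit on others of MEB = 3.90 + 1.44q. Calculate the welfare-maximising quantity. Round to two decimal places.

q* = 30.42

Social marginal benefit = demand + MEB = 102.66 - 0.17q.
Set SMB = MC: 102.66 - 0.17q = 19.31 + 2.57q → q* = 30.4197.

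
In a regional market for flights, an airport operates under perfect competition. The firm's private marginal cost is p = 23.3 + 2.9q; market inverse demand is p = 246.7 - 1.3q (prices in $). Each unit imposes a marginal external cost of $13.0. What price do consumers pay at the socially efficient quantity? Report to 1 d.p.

P = $181.6

Social marginal cost = private MC + MEC = 36.3 + 2.9q.
Set SMC = demand: 36.3 + 2.9q = 246.7 - 1.3q → q* = 50.0952.
Consumer price on the demand curve at q*: 246.7 − 1.3×50.0952 = 181.5762.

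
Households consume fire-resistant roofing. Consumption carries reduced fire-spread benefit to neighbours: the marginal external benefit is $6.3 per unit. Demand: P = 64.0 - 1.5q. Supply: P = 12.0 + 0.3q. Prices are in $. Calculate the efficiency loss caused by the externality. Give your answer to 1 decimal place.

Market equilibrium (private): 12.0 + 0.3q = 64.0 - 1.5q → q_m = 28.8889.
Social marginal benefit = demand + MEB = 70.3 - 1.5q.
Set SMB = MC: 70.3 - 1.5q = 12.0 + 0.3q → q* = 32.3889.
Height of the DWL triangle at q_m is SMB(q_m) − MC(q_m) = MEB(q_m) = 6.3000.
DWL = ½ × 3.5000 × 6.3000 = 11.0250.

DWL = $11.0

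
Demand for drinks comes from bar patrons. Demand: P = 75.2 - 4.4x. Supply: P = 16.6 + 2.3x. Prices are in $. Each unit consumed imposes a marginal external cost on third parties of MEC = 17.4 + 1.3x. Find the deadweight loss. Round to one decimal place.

Market equilibrium (private): 16.6 + 2.3x = 75.2 - 4.4x → x_m = 8.7463.
Social marginal benefit = demand − MEC = 57.8 - 5.7x.
Set SMB = MC: 57.8 - 5.7x = 16.6 + 2.3x → x* = 5.1500.
The welfare-loss triangle has base |x_m − x*| and height MEC(x_m) (the vertical gap between SMB and MC is zero at x* and MEC at x_m).
DWL = ½ × 3.5963 × 28.7701 = 51.7330.

DWL = $51.7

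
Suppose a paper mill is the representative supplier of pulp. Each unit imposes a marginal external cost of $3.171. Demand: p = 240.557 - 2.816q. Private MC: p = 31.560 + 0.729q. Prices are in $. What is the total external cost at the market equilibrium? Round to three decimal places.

Market equilibrium (private): 31.560 + 0.729q = 240.557 - 2.816q → q_m = 58.9554.
Total external cost = MEC × q_m = 3.171 × 58.9554 = 186.9476.

$186.948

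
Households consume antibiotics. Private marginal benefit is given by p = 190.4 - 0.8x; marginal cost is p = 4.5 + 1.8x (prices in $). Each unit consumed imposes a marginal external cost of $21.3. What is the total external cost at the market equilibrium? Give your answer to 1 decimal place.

$1523.0

Market equilibrium (private): 4.5 + 1.8x = 190.4 - 0.8x → x_m = 71.5000.
Total external cost = MEC × x_m = 21.3 × 71.5000 = 1522.9500.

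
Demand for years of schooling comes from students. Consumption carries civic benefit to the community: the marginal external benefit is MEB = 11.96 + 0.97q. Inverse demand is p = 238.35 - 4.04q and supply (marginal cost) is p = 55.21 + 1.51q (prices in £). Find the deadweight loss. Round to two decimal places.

Market equilibrium (private): 55.21 + 1.51q = 238.35 - 4.04q → q_m = 32.9982.
Social marginal benefit = demand + MEB = 250.31 - 3.07q.
Set SMB = MC: 250.31 - 3.07q = 55.21 + 1.51q → q* = 42.5983.
The loss is the area between SMB and MC from q* to q_m; with linear curves that's a triangle of height MEB(q_m).
DWL = ½ × 9.6001 × 43.9683 = 211.0500.

DWL = £211.05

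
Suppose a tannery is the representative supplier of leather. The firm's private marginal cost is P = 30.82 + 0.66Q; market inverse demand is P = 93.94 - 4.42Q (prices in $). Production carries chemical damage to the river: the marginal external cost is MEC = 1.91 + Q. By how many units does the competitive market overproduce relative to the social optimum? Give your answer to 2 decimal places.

2.36 units

Market equilibrium (private): 30.82 + 0.66Q = 93.94 - 4.42Q → Q_m = 12.4252.
Social marginal cost = private MC + MEC = 32.73 + 1.66Q.
Set SMC = demand: 32.73 + 1.66Q = 93.94 - 4.42Q → Q* = 10.0674.
Gap = |12.4252 − 10.0674| = 2.3578.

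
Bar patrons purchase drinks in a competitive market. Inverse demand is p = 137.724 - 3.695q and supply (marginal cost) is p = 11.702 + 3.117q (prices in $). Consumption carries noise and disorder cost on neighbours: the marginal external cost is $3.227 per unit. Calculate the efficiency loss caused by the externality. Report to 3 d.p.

DWL = $0.764

Market equilibrium (private): 11.702 + 3.117q = 137.724 - 3.695q → q_m = 18.5000.
Social marginal benefit = demand − MEC = 134.497 - 3.695q.
Set SMB = MC: 134.497 - 3.695q = 11.702 + 3.117q → q* = 18.0263.
The loss is the area between SMB and MC from q* to q_m; with linear curves that's a triangle of height MEC(q_m).
DWL = ½ × 0.4737 × 3.2270 = 0.7643.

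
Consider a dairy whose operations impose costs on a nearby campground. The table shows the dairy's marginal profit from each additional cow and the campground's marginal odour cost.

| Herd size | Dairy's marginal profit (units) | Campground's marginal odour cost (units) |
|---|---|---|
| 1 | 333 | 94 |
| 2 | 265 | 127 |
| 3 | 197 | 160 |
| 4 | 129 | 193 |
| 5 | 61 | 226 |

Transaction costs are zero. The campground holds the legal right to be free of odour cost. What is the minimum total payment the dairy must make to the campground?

381

Efficient level: marginal profit ≥ marginal odour cost through level 3, so k* = 3.
With the campground holding the right, the dairy must at least compensate total damage at k*: 94 + 127 + 160 = 381.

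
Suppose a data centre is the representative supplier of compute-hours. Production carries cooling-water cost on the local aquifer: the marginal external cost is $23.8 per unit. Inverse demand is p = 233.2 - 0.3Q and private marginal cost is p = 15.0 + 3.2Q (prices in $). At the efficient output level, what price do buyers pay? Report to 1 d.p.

P = $216.5

Social marginal cost = private MC + MEC = 38.8 + 3.2Q.
Set SMC = demand: 38.8 + 3.2Q = 233.2 - 0.3Q → Q* = 55.5429.
Consumer price on the demand curve at Q*: 233.2 − 0.3×55.5429 = 216.5371.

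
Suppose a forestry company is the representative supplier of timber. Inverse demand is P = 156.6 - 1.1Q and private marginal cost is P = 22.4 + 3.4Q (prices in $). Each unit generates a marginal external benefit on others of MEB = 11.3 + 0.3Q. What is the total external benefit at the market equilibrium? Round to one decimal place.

Market equilibrium (private): 22.4 + 3.4Q = 156.6 - 1.1Q → Q_m = 29.8222.
Total external benefit = ∫₀^{Q_m} (11.3 + 0.3Q) dQ = 11.3×29.8222 + ½×0.3×29.8222² = 470.3954.

$470.4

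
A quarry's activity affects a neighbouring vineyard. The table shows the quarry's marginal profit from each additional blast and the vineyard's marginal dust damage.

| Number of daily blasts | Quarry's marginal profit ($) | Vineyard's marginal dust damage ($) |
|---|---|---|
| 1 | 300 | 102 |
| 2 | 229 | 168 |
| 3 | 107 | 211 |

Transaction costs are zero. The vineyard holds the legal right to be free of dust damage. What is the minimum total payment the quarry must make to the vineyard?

Efficient level: marginal profit ≥ marginal dust damage through level 2, so k* = 2.
With the vineyard holding the right, the quarry must at least compensate total damage at k*: 102 + 168 = 270.

$270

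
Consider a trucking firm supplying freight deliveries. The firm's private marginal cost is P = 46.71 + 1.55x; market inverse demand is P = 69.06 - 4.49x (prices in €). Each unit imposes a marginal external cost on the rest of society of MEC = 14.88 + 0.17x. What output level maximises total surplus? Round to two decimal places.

x* = 1.20

Social marginal cost = private MC + MEC = 61.59 + 1.72x.
Set SMC = demand: 61.59 + 1.72x = 69.06 - 4.49x → x* = 1.2029.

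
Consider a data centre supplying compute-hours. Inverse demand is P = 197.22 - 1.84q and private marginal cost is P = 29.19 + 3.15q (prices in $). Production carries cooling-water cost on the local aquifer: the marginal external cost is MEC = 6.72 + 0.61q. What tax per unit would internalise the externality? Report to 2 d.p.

tax = $24.29 per unit

Social marginal cost = private MC + MEC = 35.91 + 3.76q.
Set SMC = demand: 35.91 + 3.76q = 197.22 - 1.84q → q* = 28.8054.
The Pigouvian tax equals MEC at q*: 6.72 + 0.61×28.8054 = 24.2913.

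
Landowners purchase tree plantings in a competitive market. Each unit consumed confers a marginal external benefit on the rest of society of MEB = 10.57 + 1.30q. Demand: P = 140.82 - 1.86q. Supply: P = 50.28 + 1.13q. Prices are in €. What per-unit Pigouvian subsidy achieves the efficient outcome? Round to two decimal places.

Social marginal benefit = demand + MEB = 151.39 - 0.56q.
Set SMB = MC: 151.39 - 0.56q = 50.28 + 1.13q → q* = 59.8284.
The Pigouvian subsidy equals MEB at q*: 10.57 + 1.30×59.8284 = 88.3469.

subsidy = €88.35 per unit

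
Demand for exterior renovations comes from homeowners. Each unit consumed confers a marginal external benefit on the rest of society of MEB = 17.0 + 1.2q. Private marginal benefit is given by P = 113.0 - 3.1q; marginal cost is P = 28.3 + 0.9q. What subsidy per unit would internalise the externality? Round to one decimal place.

Social marginal benefit = demand + MEB = 130.0 - 1.9q.
Set SMB = MC: 130.0 - 1.9q = 28.3 + 0.9q → q* = 36.3214.
The Pigouvian subsidy equals MEB at q*: 17.0 + 1.2×36.3214 = 60.5857.

subsidy = 60.6 per unit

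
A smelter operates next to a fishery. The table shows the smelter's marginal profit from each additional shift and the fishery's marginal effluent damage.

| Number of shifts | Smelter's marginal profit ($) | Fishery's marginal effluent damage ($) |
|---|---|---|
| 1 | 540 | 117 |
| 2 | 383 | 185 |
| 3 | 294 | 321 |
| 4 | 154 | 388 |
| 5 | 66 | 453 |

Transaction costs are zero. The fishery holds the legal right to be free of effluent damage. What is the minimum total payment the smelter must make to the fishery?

$302

Efficient level: marginal profit ≥ marginal effluent damage through level 2, so k* = 2.
With the fishery holding the right, the smelter must at least compensate total damage at k*: 117 + 185 = 302.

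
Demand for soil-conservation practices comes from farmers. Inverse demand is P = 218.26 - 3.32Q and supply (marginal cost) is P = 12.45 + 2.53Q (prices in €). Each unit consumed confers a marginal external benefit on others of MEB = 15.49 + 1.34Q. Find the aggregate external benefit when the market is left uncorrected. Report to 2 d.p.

€1374.23

Market equilibrium (private): 12.45 + 2.53Q = 218.26 - 3.32Q → Q_m = 35.1812.
Total external benefit = ∫₀^{Q_m} (15.49 + 1.34Q) dQ = 15.49×35.1812 + ½×1.34×35.1812² = 1374.2271.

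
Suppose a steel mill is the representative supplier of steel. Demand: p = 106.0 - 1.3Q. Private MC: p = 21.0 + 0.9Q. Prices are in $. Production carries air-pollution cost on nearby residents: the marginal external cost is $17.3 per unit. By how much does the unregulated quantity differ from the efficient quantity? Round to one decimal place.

Market equilibrium (private): 21.0 + 0.9Q = 106.0 - 1.3Q → Q_m = 38.6364.
Social marginal cost = private MC + MEC = 38.3 + 0.9Q.
Set SMC = demand: 38.3 + 0.9Q = 106.0 - 1.3Q → Q* = 30.7727.
Gap = |38.6364 − 30.7727| = 7.8637.

7.9 units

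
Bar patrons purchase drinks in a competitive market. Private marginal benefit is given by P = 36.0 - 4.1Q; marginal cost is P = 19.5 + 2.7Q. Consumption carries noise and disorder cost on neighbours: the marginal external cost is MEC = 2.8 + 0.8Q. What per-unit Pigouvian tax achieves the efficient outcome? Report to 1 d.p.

tax = 4.2 per unit

Social marginal benefit = demand − MEC = 33.2 - 4.9Q.
Set SMB = MC: 33.2 - 4.9Q = 19.5 + 2.7Q → Q* = 1.8026.
The Pigouvian tax equals MEC at Q*: 2.8 + 0.8×1.8026 = 4.2421.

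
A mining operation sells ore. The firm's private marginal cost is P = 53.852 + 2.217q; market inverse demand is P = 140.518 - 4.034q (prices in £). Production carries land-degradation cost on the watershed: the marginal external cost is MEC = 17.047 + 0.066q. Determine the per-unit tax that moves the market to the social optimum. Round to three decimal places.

tax = £17.774 per unit

Social marginal cost = private MC + MEC = 70.899 + 2.283q.
Set SMC = demand: 70.899 + 2.283q = 140.518 - 4.034q → q* = 11.0209.
The Pigouvian tax equals MEC at q*: 17.047 + 0.066×11.0209 = 17.7744.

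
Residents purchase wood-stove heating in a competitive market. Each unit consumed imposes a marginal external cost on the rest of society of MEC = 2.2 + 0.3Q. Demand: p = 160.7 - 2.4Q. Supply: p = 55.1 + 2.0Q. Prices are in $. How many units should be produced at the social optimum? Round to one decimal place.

Social marginal benefit = demand − MEC = 158.5 - 2.7Q.
Set SMB = MC: 158.5 - 2.7Q = 55.1 + 2.0Q → Q* = 22.0000.

Q* = 22.0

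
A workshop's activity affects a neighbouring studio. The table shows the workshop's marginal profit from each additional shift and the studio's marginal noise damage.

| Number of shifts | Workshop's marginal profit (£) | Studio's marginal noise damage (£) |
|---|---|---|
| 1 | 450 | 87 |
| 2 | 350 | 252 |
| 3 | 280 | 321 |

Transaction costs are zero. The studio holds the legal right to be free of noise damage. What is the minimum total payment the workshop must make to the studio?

£339

Efficient level: marginal profit ≥ marginal noise damage through level 2, so k* = 2.
With the studio holding the right, the workshop must at least compensate total damage at k*: 87 + 252 = 339.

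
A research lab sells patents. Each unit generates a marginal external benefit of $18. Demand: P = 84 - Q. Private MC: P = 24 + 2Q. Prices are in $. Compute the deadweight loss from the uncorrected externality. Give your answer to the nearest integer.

Market equilibrium (private): 24 + 2Q = 84 - Q → Q_m = 20.0000.
Social marginal cost = private MC − MEB = 6 + 2Q.
Set SMC = demand: 6 + 2Q = 84 - Q → Q* = 26.0000.
The loss is the area between SMC and demand from Q* to Q_m; with linear curves that's a triangle of height MEB(Q_m).
DWL = ½ × 6.0000 × 18.0000 = 54.0000.

DWL = $54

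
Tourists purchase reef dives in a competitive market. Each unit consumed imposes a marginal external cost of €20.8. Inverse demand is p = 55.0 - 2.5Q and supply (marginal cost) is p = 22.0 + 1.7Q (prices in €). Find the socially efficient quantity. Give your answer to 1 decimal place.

Q* = 2.9

Social marginal benefit = demand − MEC = 34.2 - 2.5Q.
Set SMB = MC: 34.2 - 2.5Q = 22.0 + 1.7Q → Q* = 2.9048.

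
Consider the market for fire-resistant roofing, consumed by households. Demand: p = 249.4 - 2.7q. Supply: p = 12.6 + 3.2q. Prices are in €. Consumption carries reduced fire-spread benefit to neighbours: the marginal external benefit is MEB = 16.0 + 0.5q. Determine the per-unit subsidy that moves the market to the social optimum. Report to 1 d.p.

Social marginal benefit = demand + MEB = 265.4 - 2.2q.
Set SMB = MC: 265.4 - 2.2q = 12.6 + 3.2q → q* = 46.8148.
The Pigouvian subsidy equals MEB at q*: 16.0 + 0.5×46.8148 = 39.4074.

subsidy = €39.4 per unit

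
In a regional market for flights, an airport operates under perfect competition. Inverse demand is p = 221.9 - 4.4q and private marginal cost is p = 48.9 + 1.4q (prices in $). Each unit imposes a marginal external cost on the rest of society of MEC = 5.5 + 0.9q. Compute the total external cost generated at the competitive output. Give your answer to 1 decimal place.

Market equilibrium (private): 48.9 + 1.4q = 221.9 - 4.4q → q_m = 29.8276.
Total external cost = ∫₀^{q_m} (5.5 + 0.9q) dq = 5.5×29.8276 + ½×0.9×29.8276² = 564.4104.

$564.4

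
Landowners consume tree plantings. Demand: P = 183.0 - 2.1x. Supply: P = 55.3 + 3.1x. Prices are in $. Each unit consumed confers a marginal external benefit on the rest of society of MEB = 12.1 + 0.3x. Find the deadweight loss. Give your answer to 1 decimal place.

Market equilibrium (private): 55.3 + 3.1x = 183.0 - 2.1x → x_m = 24.5577.
Social marginal benefit = demand + MEB = 195.1 - 1.8x.
Set SMB = MC: 195.1 - 1.8x = 55.3 + 3.1x → x* = 28.5306.
Between x* and x_m the wedge SMB − MC runs linearly from 0 to MEB(x_m), so the loss is a triangle.
DWL = ½ × 3.9729 × 19.4673 = 38.6708.

DWL = $38.7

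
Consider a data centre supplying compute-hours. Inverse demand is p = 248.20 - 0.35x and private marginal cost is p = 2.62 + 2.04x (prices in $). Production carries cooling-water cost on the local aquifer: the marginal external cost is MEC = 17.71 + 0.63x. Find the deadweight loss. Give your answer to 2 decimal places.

DWL = $1125.35

Market equilibrium (private): 2.62 + 2.04x = 248.20 - 0.35x → x_m = 102.7531.
Social marginal cost = private MC + MEC = 20.33 + 2.67x.
Set SMC = demand: 20.33 + 2.67x = 248.20 - 0.35x → x* = 75.4536.
Between x* and x_m the wedge SMC − demand runs linearly from 0 to MEC(x_m), so the loss is a triangle.
DWL = ½ × 27.2995 × 82.4445 = 1125.3468.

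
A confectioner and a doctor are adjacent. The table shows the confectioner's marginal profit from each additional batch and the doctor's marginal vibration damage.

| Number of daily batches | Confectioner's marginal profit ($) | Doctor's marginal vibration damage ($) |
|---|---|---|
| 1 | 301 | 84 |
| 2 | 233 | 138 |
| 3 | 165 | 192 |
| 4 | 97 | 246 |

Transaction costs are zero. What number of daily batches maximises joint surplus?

Bargaining reaches the level where marginal profit last exceeds marginal vibration damage.
That holds through level 2 (233 ≥ 138) but not at 3 (165 < 192).

2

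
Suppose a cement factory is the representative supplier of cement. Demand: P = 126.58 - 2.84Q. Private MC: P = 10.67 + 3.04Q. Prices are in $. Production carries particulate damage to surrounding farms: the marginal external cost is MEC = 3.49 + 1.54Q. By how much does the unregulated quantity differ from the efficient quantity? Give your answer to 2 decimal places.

Market equilibrium (private): 10.67 + 3.04Q = 126.58 - 2.84Q → Q_m = 19.7126.
Social marginal cost = private MC + MEC = 14.16 + 4.58Q.
Set SMC = demand: 14.16 + 4.58Q = 126.58 - 2.84Q → Q* = 15.1509.
Gap = |19.7126 − 15.1509| = 4.5617.

4.56 units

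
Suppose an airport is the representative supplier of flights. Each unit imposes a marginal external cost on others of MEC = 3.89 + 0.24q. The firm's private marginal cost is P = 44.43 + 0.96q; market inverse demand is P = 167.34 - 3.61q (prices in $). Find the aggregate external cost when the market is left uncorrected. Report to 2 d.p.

$191.42

Market equilibrium (private): 44.43 + 0.96q = 167.34 - 3.61q → q_m = 26.8950.
Total external cost = ∫₀^{q_m} (3.89 + 0.24q) dq = 3.89×26.8950 + ½×0.24×26.8950² = 191.4225.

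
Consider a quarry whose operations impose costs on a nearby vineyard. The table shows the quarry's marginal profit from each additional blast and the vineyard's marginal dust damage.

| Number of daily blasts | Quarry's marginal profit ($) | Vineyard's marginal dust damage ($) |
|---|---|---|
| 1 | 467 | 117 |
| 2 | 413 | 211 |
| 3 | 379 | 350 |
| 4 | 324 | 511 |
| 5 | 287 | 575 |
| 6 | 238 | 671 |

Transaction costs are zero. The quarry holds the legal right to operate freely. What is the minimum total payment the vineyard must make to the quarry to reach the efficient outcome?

$849

Left alone the quarry would choose level 6 (marginal profit stays positive).
Efficient level: k* = 3 (marginal profit ≥ marginal dust damage through 3).
The vineyard must at least cover the quarry's forgone profit from cutting 6→3: 324 + 287 + 238 = 849.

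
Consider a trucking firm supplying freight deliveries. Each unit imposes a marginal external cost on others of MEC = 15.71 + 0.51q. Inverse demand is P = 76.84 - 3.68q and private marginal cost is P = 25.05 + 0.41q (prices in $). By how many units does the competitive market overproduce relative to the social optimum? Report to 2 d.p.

Market equilibrium (private): 25.05 + 0.41q = 76.84 - 3.68q → q_m = 12.6626.
Social marginal cost = private MC + MEC = 40.76 + 0.92q.
Set SMC = demand: 40.76 + 0.92q = 76.84 - 3.68q → q* = 7.8435.
Gap = |12.6626 − 7.8435| = 4.8191.

4.82 units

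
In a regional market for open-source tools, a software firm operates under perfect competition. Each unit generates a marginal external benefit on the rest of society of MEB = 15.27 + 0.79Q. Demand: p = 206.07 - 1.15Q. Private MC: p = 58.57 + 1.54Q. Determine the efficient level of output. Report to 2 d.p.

Q* = 85.67

Social marginal cost = private MC − MEB = 43.30 + 0.75Q.
Set SMC = demand: 43.30 + 0.75Q = 206.07 - 1.15Q → Q* = 85.6684.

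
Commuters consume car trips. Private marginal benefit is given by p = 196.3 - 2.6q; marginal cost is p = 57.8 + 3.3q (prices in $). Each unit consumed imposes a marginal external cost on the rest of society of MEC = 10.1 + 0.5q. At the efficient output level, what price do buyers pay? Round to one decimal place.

P = $144.1

Social marginal benefit = demand − MEC = 186.2 - 3.1q.
Set SMB = MC: 186.2 - 3.1q = 57.8 + 3.3q → q* = 20.0625.
Consumer price on the demand curve at q*: 196.3 − 2.6×20.0625 = 144.1375.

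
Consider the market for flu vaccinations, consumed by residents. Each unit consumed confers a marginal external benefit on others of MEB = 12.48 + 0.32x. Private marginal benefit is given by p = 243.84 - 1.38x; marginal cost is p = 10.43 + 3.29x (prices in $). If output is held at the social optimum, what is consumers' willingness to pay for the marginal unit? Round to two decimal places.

P = $165.83

Social marginal benefit = demand + MEB = 256.32 - 1.06x.
Set SMB = MC: 256.32 - 1.06x = 10.43 + 3.29x → x* = 56.5264.
Consumer price on the demand curve at x*: 243.84 − 1.38×56.5264 = 165.8336.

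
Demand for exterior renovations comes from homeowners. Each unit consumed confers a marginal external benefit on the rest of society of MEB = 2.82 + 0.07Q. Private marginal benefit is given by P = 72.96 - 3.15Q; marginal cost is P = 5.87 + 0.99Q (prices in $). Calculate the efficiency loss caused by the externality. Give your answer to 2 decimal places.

DWL = $1.92

Market equilibrium (private): 5.87 + 0.99Q = 72.96 - 3.15Q → Q_m = 16.2053.
Social marginal benefit = demand + MEB = 75.78 - 3.08Q.
Set SMB = MC: 75.78 - 3.08Q = 5.87 + 0.99Q → Q* = 17.1769.
Height of the DWL triangle at Q_m is SMB(Q_m) − MC(Q_m) = MEB(Q_m) = 3.9544.
DWL = ½ × 0.9716 × 3.9544 = 1.9210.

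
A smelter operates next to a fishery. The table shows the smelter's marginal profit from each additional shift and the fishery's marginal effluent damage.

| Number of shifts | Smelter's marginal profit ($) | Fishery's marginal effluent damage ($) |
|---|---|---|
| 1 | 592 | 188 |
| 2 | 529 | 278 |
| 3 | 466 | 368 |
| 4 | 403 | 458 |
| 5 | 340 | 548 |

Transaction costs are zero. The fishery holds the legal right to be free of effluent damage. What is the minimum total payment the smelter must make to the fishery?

$834

Efficient level: marginal profit ≥ marginal effluent damage through level 3, so k* = 3.
With the fishery holding the right, the smelter must at least compensate total damage at k*: 188 + 278 + 368 = 834.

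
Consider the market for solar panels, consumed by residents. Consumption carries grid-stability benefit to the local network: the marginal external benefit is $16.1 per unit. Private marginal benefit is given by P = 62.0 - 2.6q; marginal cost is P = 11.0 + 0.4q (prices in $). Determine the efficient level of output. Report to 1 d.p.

q* = 22.4

Social marginal benefit = demand + MEB = 78.1 - 2.6q.
Set SMB = MC: 78.1 - 2.6q = 11.0 + 0.4q → q* = 22.3667.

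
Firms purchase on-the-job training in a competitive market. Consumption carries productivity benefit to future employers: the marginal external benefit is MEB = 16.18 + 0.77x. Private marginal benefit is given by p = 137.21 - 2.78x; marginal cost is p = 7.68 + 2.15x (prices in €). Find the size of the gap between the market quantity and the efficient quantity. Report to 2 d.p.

8.75 units

Market equilibrium (private): 7.68 + 2.15x = 137.21 - 2.78x → x_m = 26.2738.
Social marginal benefit = demand + MEB = 153.39 - 2.01x.
Set SMB = MC: 153.39 - 2.01x = 7.68 + 2.15x → x* = 35.0264.
Gap = |26.2738 − 35.0264| = 8.7526.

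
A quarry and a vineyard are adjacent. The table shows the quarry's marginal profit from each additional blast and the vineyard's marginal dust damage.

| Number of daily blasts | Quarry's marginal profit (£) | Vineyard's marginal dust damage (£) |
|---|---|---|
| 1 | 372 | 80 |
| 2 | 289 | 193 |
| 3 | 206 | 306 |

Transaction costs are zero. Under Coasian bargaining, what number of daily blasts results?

Bargaining reaches the level where marginal profit last exceeds marginal dust damage.
That holds through level 2 (289 ≥ 193) but not at 3 (206 < 306).

2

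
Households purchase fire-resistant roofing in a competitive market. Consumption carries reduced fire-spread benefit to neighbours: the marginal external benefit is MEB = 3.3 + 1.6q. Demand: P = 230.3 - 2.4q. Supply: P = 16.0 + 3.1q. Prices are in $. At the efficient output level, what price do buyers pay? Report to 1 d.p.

P = $96.4

Social marginal benefit = demand + MEB = 233.6 - 0.8q.
Set SMB = MC: 233.6 - 0.8q = 16.0 + 3.1q → q* = 55.7949.
Consumer price on the demand curve at q*: 230.3 − 2.4×55.7949 = 96.3922.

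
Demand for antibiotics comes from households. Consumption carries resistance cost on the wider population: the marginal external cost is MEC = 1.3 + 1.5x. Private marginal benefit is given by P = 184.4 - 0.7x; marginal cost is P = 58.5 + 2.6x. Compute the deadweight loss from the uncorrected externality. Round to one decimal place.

DWL = 356.8

Market equilibrium (private): 58.5 + 2.6x = 184.4 - 0.7x → x_m = 38.1515.
Social marginal benefit = demand − MEC = 183.1 - 2.2x.
Set SMB = MC: 183.1 - 2.2x = 58.5 + 2.6x → x* = 25.9583.
Height of the DWL triangle at x_m is MC(x_m) − SMB(x_m) = MEC(x_m) = 58.5273.
DWL = ½ × 12.1932 × 58.5273 = 356.8175.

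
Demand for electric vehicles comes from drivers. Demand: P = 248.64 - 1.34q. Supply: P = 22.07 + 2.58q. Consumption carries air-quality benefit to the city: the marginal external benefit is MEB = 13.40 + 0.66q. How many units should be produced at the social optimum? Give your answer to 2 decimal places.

q* = 73.61

Social marginal benefit = demand + MEB = 262.04 - 0.68q.
Set SMB = MC: 262.04 - 0.68q = 22.07 + 2.58q → q* = 73.6104.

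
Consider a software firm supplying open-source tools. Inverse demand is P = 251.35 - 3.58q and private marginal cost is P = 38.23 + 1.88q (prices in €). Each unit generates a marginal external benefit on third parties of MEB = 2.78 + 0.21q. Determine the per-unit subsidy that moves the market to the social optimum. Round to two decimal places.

Social marginal cost = private MC − MEB = 35.45 + 1.67q.
Set SMC = demand: 35.45 + 1.67q = 251.35 - 3.58q → q* = 41.1238.
The Pigouvian subsidy equals MEB at q*: 2.78 + 0.21×41.1238 = 11.4160.

subsidy = €11.42 per unit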